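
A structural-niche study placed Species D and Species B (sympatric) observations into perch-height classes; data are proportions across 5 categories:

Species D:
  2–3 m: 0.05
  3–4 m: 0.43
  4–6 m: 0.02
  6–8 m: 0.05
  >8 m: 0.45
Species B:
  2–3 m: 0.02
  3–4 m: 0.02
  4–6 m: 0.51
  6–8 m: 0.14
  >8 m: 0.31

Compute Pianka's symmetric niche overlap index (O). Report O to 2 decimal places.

Σ p₁ᵢp₂ᵢ = 0.0010 + 0.0086 + 0.0102 + 0.0070 + 0.1395 = 0.1663
Σp_1ᵢ² = 0.05² + 0.43² + 0.02² + 0.05² + 0.45² = 0.0025 + 0.1849 + 0.0004 + 0.0025 + 0.2025 = 0.3928
Σp_2ᵢ² = 0.02² + 0.02² + 0.51² + 0.14² + 0.31² = 0.0004 + 0.0004 + 0.2601 + 0.0196 + 0.0961 = 0.3766
O = 0.1663 / √(0.3928 × 0.3766) = 0.1663 / 0.38461 = 0.4324

0.43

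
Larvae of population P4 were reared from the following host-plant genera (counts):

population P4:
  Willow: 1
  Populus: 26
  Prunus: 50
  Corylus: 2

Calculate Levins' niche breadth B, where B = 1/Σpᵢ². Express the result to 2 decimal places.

Proportions for population P4 (n=79): 1/79=0.0127, 26/79=0.3291, 50/79=0.6329, 2/79=0.0253
Σpᵢ² = 0.0127² + 0.3291² + 0.6329² + 0.0253² = 0.000161 + 0.108307 + 0.400562 + 0.000640 = 0.509670
B = 1 / 0.509670 = 1.9621

1.96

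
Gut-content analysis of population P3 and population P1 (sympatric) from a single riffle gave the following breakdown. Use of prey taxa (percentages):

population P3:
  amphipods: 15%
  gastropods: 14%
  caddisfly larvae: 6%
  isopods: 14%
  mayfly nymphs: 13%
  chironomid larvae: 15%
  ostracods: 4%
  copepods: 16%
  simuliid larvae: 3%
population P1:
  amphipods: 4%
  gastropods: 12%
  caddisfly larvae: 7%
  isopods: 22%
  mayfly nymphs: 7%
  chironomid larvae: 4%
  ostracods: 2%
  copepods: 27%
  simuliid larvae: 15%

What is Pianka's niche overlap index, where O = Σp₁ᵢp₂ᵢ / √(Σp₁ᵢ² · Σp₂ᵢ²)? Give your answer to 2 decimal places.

Convert percentages to proportions (divide by 100).
Σ p₁ᵢp₂ᵢ = 0.0060 + 0.0168 + 0.0042 + 0.0308 + 0.0091 + 0.0060 + 0.0008 + 0.0432 + 0.0045 = 0.1214
Σp_1ᵢ² = 0.15² + 0.14² + 0.06² + 0.14² + 0.13² + 0.15² + 0.04² + 0.16² + 0.03² = 0.0225 + 0.0196 + 0.0036 + 0.0196 + 0.0169 + 0.0225 + 0.0016 + 0.0256 + 0.0009 = 0.1328
Σp_2ᵢ² = 0.04² + 0.12² + 0.07² + 0.22² + 0.07² + 0.04² + 0.02² + 0.27² + 0.15² = 0.0016 + 0.0144 + 0.0049 + 0.0484 + 0.0049 + 0.0016 + 0.0004 + 0.0729 + 0.0225 = 0.1716
O = 0.1214 / √(0.1328 × 0.1716) = 0.1214 / 0.15096 = 0.8042

0.80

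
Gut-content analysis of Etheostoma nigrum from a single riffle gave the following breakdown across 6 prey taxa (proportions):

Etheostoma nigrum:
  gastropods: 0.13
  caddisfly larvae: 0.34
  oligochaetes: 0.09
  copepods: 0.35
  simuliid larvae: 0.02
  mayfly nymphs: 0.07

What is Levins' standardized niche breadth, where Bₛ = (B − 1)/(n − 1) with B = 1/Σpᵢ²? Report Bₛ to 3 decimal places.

0.545

Σpᵢ² = 0.13² + 0.34² + 0.09² + 0.35² + 0.02² + 0.07² = 0.0169 + 0.1156 + 0.0081 + 0.1225 + 0.0004 + 0.0049 = 0.2684
B = 1 / 0.2684 = 3.72578
Bₛ = (B − 1)/(n − 1) = (3.72578 − 1)/(6 − 1) = 2.72578/5 = 0.54516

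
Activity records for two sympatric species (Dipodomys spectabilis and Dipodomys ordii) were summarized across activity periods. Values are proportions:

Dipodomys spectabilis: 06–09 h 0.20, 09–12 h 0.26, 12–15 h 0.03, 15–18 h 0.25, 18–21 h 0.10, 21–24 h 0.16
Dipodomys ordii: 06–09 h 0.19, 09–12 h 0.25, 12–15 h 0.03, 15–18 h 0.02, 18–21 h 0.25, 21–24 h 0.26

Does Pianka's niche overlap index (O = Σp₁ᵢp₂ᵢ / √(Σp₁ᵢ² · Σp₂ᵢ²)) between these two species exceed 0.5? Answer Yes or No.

Yes

Σ p₁ᵢp₂ᵢ = 0.0380 + 0.0650 + 0.0009 + 0.0050 + 0.0250 + 0.0416 = 0.1755
Σp_1ᵢ² = 0.20² + 0.26² + 0.03² + 0.25² + 0.10² + 0.16² = 0.0400 + 0.0676 + 0.0009 + 0.0625 + 0.0100 + 0.0256 = 0.2066
Σp_2ᵢ² = 0.19² + 0.25² + 0.03² + 0.02² + 0.25² + 0.26² = 0.0361 + 0.0625 + 0.0009 + 0.0004 + 0.0625 + 0.0676 = 0.2300
O = 0.1755 / √(0.2066 × 0.2300) = 0.1755 / 0.21799 = 0.8051
O = 0.8051 > 0.5 → Yes.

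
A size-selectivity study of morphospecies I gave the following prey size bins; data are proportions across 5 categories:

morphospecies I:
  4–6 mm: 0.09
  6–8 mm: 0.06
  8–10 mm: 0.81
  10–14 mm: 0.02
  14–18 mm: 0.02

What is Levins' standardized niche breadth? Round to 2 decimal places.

0.12

Σpᵢ² = 0.09² + 0.06² + 0.81² + 0.02² + 0.02² = 0.0081 + 0.0036 + 0.6561 + 0.0004 + 0.0004 = 0.6686
B = 1 / 0.6686 = 1.4957
Bₛ = (B − 1)/(n − 1) = (1.4957 − 1)/(5 − 1) = 0.4957/4 = 0.1239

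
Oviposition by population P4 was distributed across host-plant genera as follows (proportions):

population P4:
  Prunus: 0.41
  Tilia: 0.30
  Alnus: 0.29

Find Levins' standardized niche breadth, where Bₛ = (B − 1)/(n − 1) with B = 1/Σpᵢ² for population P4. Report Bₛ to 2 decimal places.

0.96

Σpᵢ² = 0.41² + 0.30² + 0.29² = 0.1681 + 0.0900 + 0.0841 = 0.3422
B = 1 / 0.3422 = 2.9223
Bₛ = (B − 1)/(n − 1) = (2.9223 − 1)/(3 − 1) = 1.9223/2 = 0.9612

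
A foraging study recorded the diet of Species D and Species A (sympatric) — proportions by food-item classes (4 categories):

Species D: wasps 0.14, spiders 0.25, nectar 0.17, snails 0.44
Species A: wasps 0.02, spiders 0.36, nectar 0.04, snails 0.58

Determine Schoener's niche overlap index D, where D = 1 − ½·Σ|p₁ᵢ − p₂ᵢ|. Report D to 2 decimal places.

0.75

Σ|p₁ᵢ − p₂ᵢ| = 0.12 + 0.11 + 0.13 + 0.14 = 0.50
D = 1 − ½ × 0.50 = 1 − 0.250 = 0.7500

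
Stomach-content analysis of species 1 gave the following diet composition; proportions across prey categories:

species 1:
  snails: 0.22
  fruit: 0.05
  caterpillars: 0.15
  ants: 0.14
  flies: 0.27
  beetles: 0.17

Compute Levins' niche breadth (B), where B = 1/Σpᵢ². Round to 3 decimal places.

Σpᵢ² = 0.22² + 0.05² + 0.15² + 0.14² + 0.27² + 0.17² = 0.0484 + 0.0025 + 0.0225 + 0.0196 + 0.0729 + 0.0289 = 0.1948
B = 1 / 0.1948 = 5.13347

5.133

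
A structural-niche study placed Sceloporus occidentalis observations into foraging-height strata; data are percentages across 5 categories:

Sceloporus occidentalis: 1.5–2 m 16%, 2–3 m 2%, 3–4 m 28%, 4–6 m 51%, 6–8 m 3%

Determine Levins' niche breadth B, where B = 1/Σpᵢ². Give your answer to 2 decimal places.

Convert percentages to proportions (divide by 100).
Σpᵢ² = 0.16² + 0.02² + 0.28² + 0.51² + 0.03² = 0.0256 + 0.0004 + 0.0784 + 0.2601 + 0.0009 = 0.3654
B = 1 / 0.3654 = 2.7367

2.74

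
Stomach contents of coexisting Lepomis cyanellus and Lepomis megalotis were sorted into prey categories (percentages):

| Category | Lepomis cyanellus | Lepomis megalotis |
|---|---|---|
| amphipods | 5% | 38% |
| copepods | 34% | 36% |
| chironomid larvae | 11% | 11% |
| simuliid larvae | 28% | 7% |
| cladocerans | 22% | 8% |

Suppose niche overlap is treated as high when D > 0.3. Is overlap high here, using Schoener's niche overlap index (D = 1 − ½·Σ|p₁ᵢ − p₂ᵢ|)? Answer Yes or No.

Yes

Convert percentages to proportions (divide by 100).
Σ|p₁ᵢ − p₂ᵢ| = 0.33 + 0.02 + 0.00 + 0.21 + 0.14 = 0.70
D = 1 − ½ × 0.70 = 1 − 0.350 = 0.6500
D = 0.6500 > 0.3 → Yes.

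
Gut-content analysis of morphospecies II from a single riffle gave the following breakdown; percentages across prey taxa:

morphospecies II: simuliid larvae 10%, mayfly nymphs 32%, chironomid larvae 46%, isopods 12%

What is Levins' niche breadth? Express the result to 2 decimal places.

Convert percentages to proportions (divide by 100).
Σpᵢ² = 0.10² + 0.32² + 0.46² + 0.12² = 0.0100 + 0.1024 + 0.2116 + 0.0144 = 0.3384
B = 1 / 0.3384 = 2.9551

2.96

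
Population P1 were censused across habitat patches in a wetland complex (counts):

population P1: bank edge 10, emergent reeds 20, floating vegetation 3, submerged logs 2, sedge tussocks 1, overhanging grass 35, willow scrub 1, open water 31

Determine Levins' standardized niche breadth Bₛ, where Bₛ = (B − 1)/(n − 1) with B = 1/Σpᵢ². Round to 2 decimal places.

0.42

Proportions for population P1 (n=103): 10/103=0.0971, 20/103=0.1942, 3/103=0.0291, 2/103=0.0194, 1/103=0.0097, 35/103=0.3398, 1/103=0.0097, 31/103=0.3010
Σpᵢ² = 0.0971² + 0.1942² + 0.0291² + 0.0194² + 0.0097² + 0.3398² + 0.0097² + 0.3010² = 0.009428 + 0.037714 + 0.000847 + 0.000376 + 0.000094 + 0.115464 + 0.000094 + 0.090601 = 0.254618
B = 1 / 0.254618 = 3.9275
Bₛ = (B − 1)/(n − 1) = (3.9275 − 1)/(8 − 1) = 2.9275/7 = 0.4182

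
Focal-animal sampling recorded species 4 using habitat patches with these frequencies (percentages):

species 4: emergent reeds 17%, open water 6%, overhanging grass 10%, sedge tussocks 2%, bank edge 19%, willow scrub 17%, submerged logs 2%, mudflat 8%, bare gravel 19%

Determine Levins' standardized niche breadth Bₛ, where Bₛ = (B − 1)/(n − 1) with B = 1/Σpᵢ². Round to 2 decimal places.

0.70

Convert percentages to proportions (divide by 100).
Σpᵢ² = 0.17² + 0.06² + 0.10² + 0.02² + 0.19² + 0.17² + 0.02² + 0.08² + 0.19² = 0.0289 + 0.0036 + 0.0100 + 0.0004 + 0.0361 + 0.0289 + 0.0004 + 0.0064 + 0.0361 = 0.1508
B = 1 / 0.1508 = 6.6313
Bₛ = (B − 1)/(n − 1) = (6.6313 − 1)/(9 − 1) = 5.6313/8 = 0.7039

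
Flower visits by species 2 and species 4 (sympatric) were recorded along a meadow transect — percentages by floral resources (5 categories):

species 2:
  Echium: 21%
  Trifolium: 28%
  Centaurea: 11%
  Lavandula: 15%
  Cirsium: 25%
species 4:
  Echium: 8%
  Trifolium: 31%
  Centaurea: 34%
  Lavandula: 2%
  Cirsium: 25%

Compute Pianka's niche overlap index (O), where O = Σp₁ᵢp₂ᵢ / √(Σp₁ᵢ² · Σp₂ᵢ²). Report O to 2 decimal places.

0.83

Convert percentages to proportions (divide by 100).
Σ p₁ᵢp₂ᵢ = 0.0168 + 0.0868 + 0.0374 + 0.0030 + 0.0625 = 0.2065
Σp_1ᵢ² = 0.21² + 0.28² + 0.11² + 0.15² + 0.25² = 0.0441 + 0.0784 + 0.0121 + 0.0225 + 0.0625 = 0.2196
Σp_2ᵢ² = 0.08² + 0.31² + 0.34² + 0.02² + 0.25² = 0.0064 + 0.0961 + 0.1156 + 0.0004 + 0.0625 = 0.2810
O = 0.2065 / √(0.2196 × 0.2810) = 0.2065 / 0.24841 = 0.8313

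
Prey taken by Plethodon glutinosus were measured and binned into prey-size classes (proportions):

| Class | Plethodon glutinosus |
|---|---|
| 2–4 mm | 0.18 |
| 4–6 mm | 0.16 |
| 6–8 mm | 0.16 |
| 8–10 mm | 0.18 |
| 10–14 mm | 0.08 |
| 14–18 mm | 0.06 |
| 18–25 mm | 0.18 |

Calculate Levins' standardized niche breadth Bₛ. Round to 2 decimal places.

Σpᵢ² = 0.18² + 0.16² + 0.16² + 0.18² + 0.08² + 0.06² + 0.18² = 0.0324 + 0.0256 + 0.0256 + 0.0324 + 0.0064 + 0.0036 + 0.0324 = 0.1584
B = 1 / 0.1584 = 6.3131
Bₛ = (B − 1)/(n − 1) = (6.3131 − 1)/(7 − 1) = 5.3131/6 = 0.8855

0.89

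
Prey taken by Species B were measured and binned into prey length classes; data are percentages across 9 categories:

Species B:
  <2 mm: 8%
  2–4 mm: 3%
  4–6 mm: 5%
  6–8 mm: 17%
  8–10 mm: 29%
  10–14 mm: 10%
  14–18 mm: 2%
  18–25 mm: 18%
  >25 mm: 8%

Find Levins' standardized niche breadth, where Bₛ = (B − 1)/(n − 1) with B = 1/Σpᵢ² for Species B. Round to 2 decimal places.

0.60

Convert percentages to proportions (divide by 100).
Σpᵢ² = 0.08² + 0.03² + 0.05² + 0.17² + 0.29² + 0.10² + 0.02² + 0.18² + 0.08² = 0.0064 + 0.0009 + 0.0025 + 0.0289 + 0.0841 + 0.0100 + 0.0004 + 0.0324 + 0.0064 = 0.1720
B = 1 / 0.1720 = 5.8140
Bₛ = (B − 1)/(n − 1) = (5.8140 − 1)/(9 − 1) = 4.8140/8 = 0.6018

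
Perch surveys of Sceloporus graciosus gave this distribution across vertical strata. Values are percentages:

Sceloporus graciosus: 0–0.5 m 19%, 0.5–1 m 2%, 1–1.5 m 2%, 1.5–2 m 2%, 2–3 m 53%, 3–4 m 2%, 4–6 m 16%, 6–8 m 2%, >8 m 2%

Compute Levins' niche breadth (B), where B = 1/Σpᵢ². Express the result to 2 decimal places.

2.90

Convert percentages to proportions (divide by 100).
Σpᵢ² = 0.19² + 0.02² + 0.02² + 0.02² + 0.53² + 0.02² + 0.16² + 0.02² + 0.02² = 0.0361 + 0.0004 + 0.0004 + 0.0004 + 0.2809 + 0.0004 + 0.0256 + 0.0004 + 0.0004 = 0.3450
B = 1 / 0.3450 = 2.8986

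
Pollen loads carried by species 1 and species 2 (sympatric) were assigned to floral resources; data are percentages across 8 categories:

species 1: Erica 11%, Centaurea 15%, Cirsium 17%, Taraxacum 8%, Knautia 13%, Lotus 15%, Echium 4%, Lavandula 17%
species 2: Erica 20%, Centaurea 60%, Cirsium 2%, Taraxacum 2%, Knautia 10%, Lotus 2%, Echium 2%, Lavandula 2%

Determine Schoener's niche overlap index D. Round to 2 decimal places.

Convert percentages to proportions (divide by 100).
Σ|p₁ᵢ − p₂ᵢ| = 0.09 + 0.45 + 0.15 + 0.06 + 0.03 + 0.13 + 0.02 + 0.15 = 1.08
D = 1 − ½ × 1.08 = 1 − 0.540 = 0.4600

0.46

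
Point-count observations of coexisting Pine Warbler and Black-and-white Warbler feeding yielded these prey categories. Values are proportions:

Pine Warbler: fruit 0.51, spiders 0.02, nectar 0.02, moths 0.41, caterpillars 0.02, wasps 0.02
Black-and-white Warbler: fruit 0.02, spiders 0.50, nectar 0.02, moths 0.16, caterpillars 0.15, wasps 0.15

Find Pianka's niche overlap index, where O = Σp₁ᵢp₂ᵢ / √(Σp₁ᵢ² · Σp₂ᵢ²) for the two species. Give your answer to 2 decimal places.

Σ p₁ᵢp₂ᵢ = 0.0102 + 0.0100 + 0.0004 + 0.0656 + 0.0030 + 0.0030 = 0.0922
Σp_1ᵢ² = 0.51² + 0.02² + 0.02² + 0.41² + 0.02² + 0.02² = 0.2601 + 0.0004 + 0.0004 + 0.1681 + 0.0004 + 0.0004 = 0.4298
Σp_2ᵢ² = 0.02² + 0.50² + 0.02² + 0.16² + 0.15² + 0.15² = 0.0004 + 0.2500 + 0.0004 + 0.0256 + 0.0225 + 0.0225 = 0.3214
O = 0.0922 / √(0.4298 × 0.3214) = 0.0922 / 0.37167 = 0.2481

0.25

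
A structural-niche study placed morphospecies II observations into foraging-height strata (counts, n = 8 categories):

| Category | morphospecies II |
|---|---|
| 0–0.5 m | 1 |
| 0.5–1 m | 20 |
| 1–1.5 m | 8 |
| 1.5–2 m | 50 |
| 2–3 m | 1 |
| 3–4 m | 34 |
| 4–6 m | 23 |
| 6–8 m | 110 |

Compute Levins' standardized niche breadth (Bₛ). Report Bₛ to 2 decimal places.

Proportions for morphospecies II (n=247): 1/247=0.0040, 20/247=0.0810, 8/247=0.0324, 50/247=0.2024, 1/247=0.0040, 34/247=0.1377, 23/247=0.0931, 110/247=0.4453
Σpᵢ² = 0.0040² + 0.0810² + 0.0324² + 0.2024² + 0.0040² + 0.1377² + 0.0931² + 0.4453² = 0.000016 + 0.006561 + 0.001050 + 0.040966 + 0.000016 + 0.018961 + 0.008668 + 0.198292 = 0.274530
B = 1 / 0.274530 = 3.6426
Bₛ = (B − 1)/(n − 1) = (3.6426 − 1)/(8 − 1) = 2.6426/7 = 0.3775

0.38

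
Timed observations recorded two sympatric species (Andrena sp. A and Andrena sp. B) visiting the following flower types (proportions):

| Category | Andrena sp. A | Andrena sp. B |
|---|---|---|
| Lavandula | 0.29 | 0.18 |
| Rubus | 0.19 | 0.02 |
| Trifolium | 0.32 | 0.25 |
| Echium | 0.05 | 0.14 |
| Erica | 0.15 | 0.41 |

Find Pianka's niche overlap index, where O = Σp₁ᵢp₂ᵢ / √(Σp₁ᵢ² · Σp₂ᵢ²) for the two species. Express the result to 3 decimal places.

Σ p₁ᵢp₂ᵢ = 0.0522 + 0.0038 + 0.0800 + 0.0070 + 0.0615 = 0.2045
Σp_1ᵢ² = 0.29² + 0.19² + 0.32² + 0.05² + 0.15² = 0.0841 + 0.0361 + 0.1024 + 0.0025 + 0.0225 = 0.2476
Σp_2ᵢ² = 0.18² + 0.02² + 0.25² + 0.14² + 0.41² = 0.0324 + 0.0004 + 0.0625 + 0.0196 + 0.1681 = 0.2830
O = 0.2045 / √(0.2476 × 0.2830) = 0.2045 / 0.264709 = 0.77255

0.773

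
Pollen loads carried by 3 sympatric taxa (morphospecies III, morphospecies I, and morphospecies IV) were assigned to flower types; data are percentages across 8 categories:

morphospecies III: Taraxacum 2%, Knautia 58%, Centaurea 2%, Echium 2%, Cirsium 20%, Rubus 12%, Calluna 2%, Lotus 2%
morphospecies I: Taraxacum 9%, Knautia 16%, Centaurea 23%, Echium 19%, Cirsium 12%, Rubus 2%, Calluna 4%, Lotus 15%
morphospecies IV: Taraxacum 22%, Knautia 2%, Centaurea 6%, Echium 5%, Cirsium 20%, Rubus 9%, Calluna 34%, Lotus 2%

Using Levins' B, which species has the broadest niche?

morphospecies I

Convert percentages to proportions (divide by 100).
Σp_IIIᵢ² = 0.02² + 0.58² + 0.02² + 0.02² + 0.20² + 0.12² + 0.02² + 0.02² = 0.0004 + 0.3364 + 0.0004 + 0.0004 + 0.0400 + 0.0144 + 0.0004 + 0.0004 = 0.3928
B_III = 1 / 0.3928 = 2.5458
Σp_Iᵢ² = 0.09² + 0.16² + 0.23² + 0.19² + 0.12² + 0.02² + 0.04² + 0.15² = 0.0081 + 0.0256 + 0.0529 + 0.0361 + 0.0144 + 0.0004 + 0.0016 + 0.0225 = 0.1616
B_I = 1 / 0.1616 = 6.1881
Σp_IVᵢ² = 0.22² + 0.02² + 0.06² + 0.05² + 0.20² + 0.09² + 0.34² + 0.02² = 0.0484 + 0.0004 + 0.0036 + 0.0025 + 0.0400 + 0.0081 + 0.1156 + 0.0004 = 0.2190
B_IV = 1 / 0.2190 = 4.5662
Highest B → broadest niche (most generalist): morphospecies I (B = 6.19).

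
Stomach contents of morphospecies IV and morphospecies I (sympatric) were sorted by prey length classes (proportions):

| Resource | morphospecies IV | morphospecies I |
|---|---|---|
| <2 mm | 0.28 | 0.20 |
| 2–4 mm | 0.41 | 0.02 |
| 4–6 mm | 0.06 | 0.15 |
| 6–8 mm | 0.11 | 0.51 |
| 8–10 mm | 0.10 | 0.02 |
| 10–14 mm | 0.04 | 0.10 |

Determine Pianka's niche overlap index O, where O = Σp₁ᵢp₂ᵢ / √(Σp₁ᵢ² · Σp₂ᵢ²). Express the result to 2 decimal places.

Σ p₁ᵢp₂ᵢ = 0.0560 + 0.0082 + 0.0090 + 0.0561 + 0.0020 + 0.0040 = 0.1353
Σp_1ᵢ² = 0.28² + 0.41² + 0.06² + 0.11² + 0.10² + 0.04² = 0.0784 + 0.1681 + 0.0036 + 0.0121 + 0.0100 + 0.0016 = 0.2738
Σp_2ᵢ² = 0.20² + 0.02² + 0.15² + 0.51² + 0.02² + 0.10² = 0.0400 + 0.0004 + 0.0225 + 0.2601 + 0.0004 + 0.0100 = 0.3334
O = 0.1353 / √(0.2738 × 0.3334) = 0.1353 / 0.30213 = 0.4478

0.45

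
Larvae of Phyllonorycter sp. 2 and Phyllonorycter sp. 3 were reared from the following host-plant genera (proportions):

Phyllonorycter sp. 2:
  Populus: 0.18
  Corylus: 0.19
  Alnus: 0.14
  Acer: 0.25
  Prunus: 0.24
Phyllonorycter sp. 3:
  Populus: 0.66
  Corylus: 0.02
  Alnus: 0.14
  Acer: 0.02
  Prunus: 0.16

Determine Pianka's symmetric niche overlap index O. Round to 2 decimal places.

0.59

Σ p₁ᵢp₂ᵢ = 0.1188 + 0.0038 + 0.0196 + 0.0050 + 0.0384 = 0.1856
Σp_1ᵢ² = 0.18² + 0.19² + 0.14² + 0.25² + 0.24² = 0.0324 + 0.0361 + 0.0196 + 0.0625 + 0.0576 = 0.2082
Σp_2ᵢ² = 0.66² + 0.02² + 0.14² + 0.02² + 0.16² = 0.4356 + 0.0004 + 0.0196 + 0.0004 + 0.0256 = 0.4816
O = 0.1856 / √(0.2082 × 0.4816) = 0.1856 / 0.31665 = 0.5861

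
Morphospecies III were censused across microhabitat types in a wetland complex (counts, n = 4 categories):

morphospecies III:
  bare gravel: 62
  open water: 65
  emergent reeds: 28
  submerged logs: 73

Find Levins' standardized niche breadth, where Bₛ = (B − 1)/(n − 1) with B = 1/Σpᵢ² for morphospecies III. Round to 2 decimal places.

0.89

Proportions for morphospecies III (n=228): 62/228=0.2719, 65/228=0.2851, 28/228=0.1228, 73/228=0.3202
Σpᵢ² = 0.2719² + 0.2851² + 0.1228² + 0.3202² = 0.073930 + 0.081282 + 0.015080 + 0.102528 = 0.272820
B = 1 / 0.272820 = 3.6654
Bₛ = (B − 1)/(n − 1) = (3.6654 − 1)/(4 − 1) = 2.6654/3 = 0.8885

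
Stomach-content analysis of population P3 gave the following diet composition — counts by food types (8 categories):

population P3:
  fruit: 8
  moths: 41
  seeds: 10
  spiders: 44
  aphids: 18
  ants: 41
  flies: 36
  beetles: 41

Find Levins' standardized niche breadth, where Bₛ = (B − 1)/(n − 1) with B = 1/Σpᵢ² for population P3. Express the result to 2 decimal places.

Proportions for population P3 (n=239): 8/239=0.0335, 41/239=0.1715, 10/239=0.0418, 44/239=0.1841, 18/239=0.0753, 41/239=0.1715, 36/239=0.1506, 41/239=0.1715
Σpᵢ² = 0.0335² + 0.1715² + 0.0418² + 0.1841² + 0.0753² + 0.1715² + 0.1506² + 0.1715² = 0.001122 + 0.029412 + 0.001747 + 0.033893 + 0.005670 + 0.029412 + 0.022680 + 0.029412 = 0.153348
B = 1 / 0.153348 = 6.5211
Bₛ = (B − 1)/(n − 1) = (6.5211 − 1)/(8 − 1) = 5.5211/7 = 0.7887

0.79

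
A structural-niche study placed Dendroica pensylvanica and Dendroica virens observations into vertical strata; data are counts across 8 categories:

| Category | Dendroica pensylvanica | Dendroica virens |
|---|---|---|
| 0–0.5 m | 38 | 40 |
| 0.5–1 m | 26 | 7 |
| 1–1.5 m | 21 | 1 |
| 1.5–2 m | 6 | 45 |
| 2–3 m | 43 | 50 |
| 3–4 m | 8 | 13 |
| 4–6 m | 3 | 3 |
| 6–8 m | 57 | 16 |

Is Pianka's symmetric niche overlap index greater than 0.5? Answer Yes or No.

Yes

Proportions for Dendroica pensylvanica (n=202): 38/202=0.1881, 26/202=0.1287, 21/202=0.1040, 6/202=0.0297, 43/202=0.2129, 8/202=0.0396, 3/202=0.0149, 57/202=0.2822
Proportions for Dendroica virens (n=175): 40/175=0.2286, 7/175=0.0400, 1/175=0.0057, 45/175=0.2571, 50/175=0.2857, 13/175=0.0743, 3/175=0.0171, 16/175=0.0914
Σ p₁ᵢp₂ᵢ = 0.043000 + 0.005148 + 0.000593 + 0.007636 + 0.060826 + 0.002942 + 0.000255 + 0.025793 = 0.146193
Σp_1ᵢ² = 0.1881² + 0.1287² + 0.1040² + 0.0297² + 0.2129² + 0.0396² + 0.0149² + 0.2822² = 0.035382 + 0.016564 + 0.010816 + 0.000882 + 0.045326 + 0.001568 + 0.000222 + 0.079637 = 0.190397
Σp_2ᵢ² = 0.2286² + 0.0400² + 0.0057² + 0.2571² + 0.2857² + 0.0743² + 0.0171² + 0.0914² = 0.052258 + 0.001600 + 0.000032 + 0.066100 + 0.081624 + 0.005520 + 0.000292 + 0.008354 = 0.215780
O = 0.146193 / √(0.190397 × 0.215780) = 0.146193 / 0.2026916 = 0.7213
O = 0.7213 > 0.5 → Yes.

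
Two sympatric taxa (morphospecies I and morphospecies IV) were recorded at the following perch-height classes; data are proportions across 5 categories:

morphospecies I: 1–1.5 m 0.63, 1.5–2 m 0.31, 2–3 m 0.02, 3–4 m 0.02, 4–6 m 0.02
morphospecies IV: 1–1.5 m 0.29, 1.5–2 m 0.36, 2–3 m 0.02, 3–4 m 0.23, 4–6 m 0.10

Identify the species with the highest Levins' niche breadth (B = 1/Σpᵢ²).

Σp_Iᵢ² = 0.63² + 0.31² + 0.02² + 0.02² + 0.02² = 0.3969 + 0.0961 + 0.0004 + 0.0004 + 0.0004 = 0.4942
B_I = 1 / 0.4942 = 2.0235
Σp_IVᵢ² = 0.29² + 0.36² + 0.02² + 0.23² + 0.10² = 0.0841 + 0.1296 + 0.0004 + 0.0529 + 0.0100 = 0.2770
B_IV = 1 / 0.2770 = 3.6101
Highest B → broadest niche (most generalist): morphospecies IV (B = 3.61).

morphospecies IV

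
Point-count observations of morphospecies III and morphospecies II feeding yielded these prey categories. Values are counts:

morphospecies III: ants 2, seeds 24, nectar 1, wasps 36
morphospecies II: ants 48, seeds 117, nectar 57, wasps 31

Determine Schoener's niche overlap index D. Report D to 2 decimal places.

Proportions for morphospecies III (n=63): 2/63=0.0317, 24/63=0.3810, 1/63=0.0159, 36/63=0.5714
Proportions for morphospecies II (n=253): 48/253=0.1897, 117/253=0.4625, 57/253=0.2253, 31/253=0.1225
Σ|p₁ᵢ − p₂ᵢ| = 0.1580 + 0.0815 + 0.2094 + 0.4489 = 0.8978
D = 1 − ½ × 0.8978 = 1 − 0.44890 = 0.55110

0.55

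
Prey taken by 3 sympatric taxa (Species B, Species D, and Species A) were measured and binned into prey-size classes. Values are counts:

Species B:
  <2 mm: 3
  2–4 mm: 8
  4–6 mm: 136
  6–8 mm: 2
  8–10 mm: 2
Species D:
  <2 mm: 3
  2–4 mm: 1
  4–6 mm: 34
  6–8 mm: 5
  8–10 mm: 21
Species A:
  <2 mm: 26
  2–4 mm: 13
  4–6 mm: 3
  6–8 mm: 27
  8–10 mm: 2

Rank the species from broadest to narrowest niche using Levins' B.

Species A > Species D > Species B

Proportions for Species B (n=151): 3/151=0.0199, 8/151=0.0530, 136/151=0.9007, 2/151=0.0132, 2/151=0.0132
Proportions for Species D (n=64): 3/64=0.0469, 1/64=0.0156, 34/64=0.5313, 5/64=0.0781, 21/64=0.3281
Proportions for Species A (n=71): 26/71=0.3662, 13/71=0.1831, 3/71=0.0423, 27/71=0.3803, 2/71=0.0282
Σp_Bᵢ² = 0.0199² + 0.0530² + 0.9007² + 0.0132² + 0.0132² = 0.000396 + 0.002809 + 0.811260 + 0.000174 + 0.000174 = 0.814813
B_B = 1 / 0.814813 = 1.2273
Σp_Dᵢ² = 0.0469² + 0.0156² + 0.5313² + 0.0781² + 0.3281² = 0.002200 + 0.000243 + 0.282280 + 0.006100 + 0.107650 = 0.398473
B_D = 1 / 0.398473 = 2.5096
Σp_Aᵢ² = 0.3662² + 0.1831² + 0.0423² + 0.3803² + 0.0282² = 0.134102 + 0.033526 + 0.001789 + 0.144628 + 0.000795 = 0.314840
B_A = 1 / 0.314840 = 3.1762
Ranking by B (broadest → narrowest): Species A (3.18) > Species D (2.51) > Species B (1.23)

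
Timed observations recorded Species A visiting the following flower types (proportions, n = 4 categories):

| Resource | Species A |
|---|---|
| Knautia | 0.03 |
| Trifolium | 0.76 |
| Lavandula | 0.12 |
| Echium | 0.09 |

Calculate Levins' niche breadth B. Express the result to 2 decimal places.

1.66

Σpᵢ² = 0.03² + 0.76² + 0.12² + 0.09² = 0.0009 + 0.5776 + 0.0144 + 0.0081 = 0.6010
B = 1 / 0.6010 = 1.6639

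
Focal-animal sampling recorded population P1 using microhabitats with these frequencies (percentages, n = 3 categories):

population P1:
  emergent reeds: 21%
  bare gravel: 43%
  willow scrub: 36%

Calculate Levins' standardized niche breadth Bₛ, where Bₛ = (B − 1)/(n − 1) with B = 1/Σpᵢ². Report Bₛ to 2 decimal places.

0.89

Convert percentages to proportions (divide by 100).
Σpᵢ² = 0.21² + 0.43² + 0.36² = 0.0441 + 0.1849 + 0.1296 = 0.3586
B = 1 / 0.3586 = 2.7886
Bₛ = (B − 1)/(n − 1) = (2.7886 − 1)/(3 − 1) = 1.7886/2 = 0.8943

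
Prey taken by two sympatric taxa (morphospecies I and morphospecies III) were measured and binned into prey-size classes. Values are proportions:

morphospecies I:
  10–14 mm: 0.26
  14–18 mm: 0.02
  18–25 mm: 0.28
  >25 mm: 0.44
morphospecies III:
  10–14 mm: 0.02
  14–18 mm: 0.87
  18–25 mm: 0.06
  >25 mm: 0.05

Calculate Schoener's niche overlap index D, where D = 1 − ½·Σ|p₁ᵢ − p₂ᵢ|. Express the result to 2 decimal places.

Σ|p₁ᵢ − p₂ᵢ| = 0.24 + 0.85 + 0.22 + 0.39 = 1.70
D = 1 − ½ × 1.70 = 1 − 0.850 = 0.1500

0.15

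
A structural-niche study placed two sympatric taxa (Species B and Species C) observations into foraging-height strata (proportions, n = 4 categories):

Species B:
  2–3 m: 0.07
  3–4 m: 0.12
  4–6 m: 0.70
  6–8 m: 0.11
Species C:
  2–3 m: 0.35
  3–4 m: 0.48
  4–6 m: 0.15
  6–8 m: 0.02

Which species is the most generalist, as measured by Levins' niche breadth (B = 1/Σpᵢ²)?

Species C

Σp_Bᵢ² = 0.07² + 0.12² + 0.70² + 0.11² = 0.0049 + 0.0144 + 0.4900 + 0.0121 = 0.5214
B_B = 1 / 0.5214 = 1.9179
Σp_Cᵢ² = 0.35² + 0.48² + 0.15² + 0.02² = 0.1225 + 0.2304 + 0.0225 + 0.0004 = 0.3758
B_C = 1 / 0.3758 = 2.6610
Highest B → broadest niche (most generalist): Species C (B = 2.66).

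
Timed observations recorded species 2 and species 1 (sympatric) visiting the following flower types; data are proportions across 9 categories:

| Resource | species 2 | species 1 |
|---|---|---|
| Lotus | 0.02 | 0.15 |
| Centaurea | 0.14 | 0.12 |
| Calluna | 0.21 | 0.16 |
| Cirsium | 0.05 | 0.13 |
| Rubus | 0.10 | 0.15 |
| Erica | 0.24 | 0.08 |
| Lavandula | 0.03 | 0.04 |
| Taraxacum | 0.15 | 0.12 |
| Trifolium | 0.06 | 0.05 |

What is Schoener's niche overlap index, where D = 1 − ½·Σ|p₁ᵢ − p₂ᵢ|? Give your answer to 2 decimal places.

0.73

Σ|p₁ᵢ − p₂ᵢ| = 0.13 + 0.02 + 0.05 + 0.08 + 0.05 + 0.16 + 0.01 + 0.03 + 0.01 = 0.54
D = 1 − ½ × 0.54 = 1 − 0.270 = 0.7300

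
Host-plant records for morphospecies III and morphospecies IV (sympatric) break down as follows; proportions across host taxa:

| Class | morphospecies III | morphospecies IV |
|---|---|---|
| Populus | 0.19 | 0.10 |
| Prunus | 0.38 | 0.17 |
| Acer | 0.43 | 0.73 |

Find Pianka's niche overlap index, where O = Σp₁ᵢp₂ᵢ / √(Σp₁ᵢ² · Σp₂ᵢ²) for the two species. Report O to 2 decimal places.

0.87

Σ p₁ᵢp₂ᵢ = 0.0190 + 0.0646 + 0.3139 = 0.3975
Σp_1ᵢ² = 0.19² + 0.38² + 0.43² = 0.0361 + 0.1444 + 0.1849 = 0.3654
Σp_2ᵢ² = 0.10² + 0.17² + 0.73² = 0.0100 + 0.0289 + 0.5329 = 0.5718
O = 0.3975 / √(0.3654 × 0.5718) = 0.3975 / 0.45709 = 0.8696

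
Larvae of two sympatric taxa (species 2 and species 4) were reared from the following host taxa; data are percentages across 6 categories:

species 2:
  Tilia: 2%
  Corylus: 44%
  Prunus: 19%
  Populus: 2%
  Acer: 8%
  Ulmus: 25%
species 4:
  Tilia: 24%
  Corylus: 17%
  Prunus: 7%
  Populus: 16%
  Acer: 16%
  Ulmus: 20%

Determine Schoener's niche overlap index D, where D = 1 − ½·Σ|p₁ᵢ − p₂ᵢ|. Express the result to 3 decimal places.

Convert percentages to proportions (divide by 100).
Σ|p₁ᵢ − p₂ᵢ| = 0.22 + 0.27 + 0.12 + 0.14 + 0.08 + 0.05 = 0.88
D = 1 − ½ × 0.88 = 1 − 0.440 = 0.56000

0.560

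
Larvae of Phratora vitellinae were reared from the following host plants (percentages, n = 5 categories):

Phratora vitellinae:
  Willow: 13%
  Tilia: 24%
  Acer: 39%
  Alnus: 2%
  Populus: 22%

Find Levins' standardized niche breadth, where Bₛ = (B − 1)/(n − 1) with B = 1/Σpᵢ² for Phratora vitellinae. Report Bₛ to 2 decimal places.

Convert percentages to proportions (divide by 100).
Σpᵢ² = 0.13² + 0.24² + 0.39² + 0.02² + 0.22² = 0.0169 + 0.0576 + 0.1521 + 0.0004 + 0.0484 = 0.2754
B = 1 / 0.2754 = 3.6311
Bₛ = (B − 1)/(n − 1) = (3.6311 − 1)/(5 − 1) = 2.6311/4 = 0.6578

0.66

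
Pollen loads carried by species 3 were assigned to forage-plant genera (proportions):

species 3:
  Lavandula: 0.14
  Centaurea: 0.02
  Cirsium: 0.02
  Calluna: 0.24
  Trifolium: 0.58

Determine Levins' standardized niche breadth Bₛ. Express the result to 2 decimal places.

Σpᵢ² = 0.14² + 0.02² + 0.02² + 0.24² + 0.58² = 0.0196 + 0.0004 + 0.0004 + 0.0576 + 0.3364 = 0.4144
B = 1 / 0.4144 = 2.4131
Bₛ = (B − 1)/(n − 1) = (2.4131 − 1)/(5 − 1) = 1.4131/4 = 0.3533

0.35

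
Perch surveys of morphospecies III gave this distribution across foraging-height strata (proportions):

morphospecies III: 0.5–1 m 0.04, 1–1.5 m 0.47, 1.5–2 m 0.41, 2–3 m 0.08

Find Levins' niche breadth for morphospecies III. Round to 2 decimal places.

Σpᵢ² = 0.04² + 0.47² + 0.41² + 0.08² = 0.0016 + 0.2209 + 0.1681 + 0.0064 = 0.3970
B = 1 / 0.3970 = 2.5189

2.52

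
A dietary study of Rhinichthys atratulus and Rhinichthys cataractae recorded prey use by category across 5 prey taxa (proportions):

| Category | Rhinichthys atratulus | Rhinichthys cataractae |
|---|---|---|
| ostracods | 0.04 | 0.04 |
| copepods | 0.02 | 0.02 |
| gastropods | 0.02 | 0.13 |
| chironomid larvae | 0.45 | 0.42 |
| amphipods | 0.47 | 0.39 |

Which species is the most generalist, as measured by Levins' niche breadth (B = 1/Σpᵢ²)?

Σp_atraᵢ² = 0.04² + 0.02² + 0.02² + 0.45² + 0.47² = 0.0016 + 0.0004 + 0.0004 + 0.2025 + 0.2209 = 0.4258
B_atra = 1 / 0.4258 = 2.3485
Σp_cataᵢ² = 0.04² + 0.02² + 0.13² + 0.42² + 0.39² = 0.0016 + 0.0004 + 0.0169 + 0.1764 + 0.1521 = 0.3474
B_cata = 1 / 0.3474 = 2.8785
Highest B → broadest niche (most generalist): Rhinichthys cataractae (B = 2.88).

Rhinichthys cataractae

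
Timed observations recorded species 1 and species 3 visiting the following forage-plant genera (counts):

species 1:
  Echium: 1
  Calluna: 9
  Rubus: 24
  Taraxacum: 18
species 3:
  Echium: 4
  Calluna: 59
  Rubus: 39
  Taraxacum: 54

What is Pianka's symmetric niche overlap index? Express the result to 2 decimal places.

0.88

Proportions for species 1 (n=52): 1/52=0.0192, 9/52=0.1731, 24/52=0.4615, 18/52=0.3462
Proportions for species 3 (n=156): 4/156=0.0256, 59/156=0.3782, 39/156=0.2500, 54/156=0.3462
Σ p₁ᵢp₂ᵢ = 0.000492 + 0.065466 + 0.115375 + 0.119854 = 0.301187
Σp_1ᵢ² = 0.0192² + 0.1731² + 0.4615² + 0.3462² = 0.000369 + 0.029964 + 0.212982 + 0.119854 = 0.363169
Σp_2ᵢ² = 0.0256² + 0.3782² + 0.2500² + 0.3462² = 0.000655 + 0.143035 + 0.062500 + 0.119854 = 0.326044
O = 0.301187 / √(0.363169 × 0.326044) = 0.301187 / 0.3441062 = 0.8753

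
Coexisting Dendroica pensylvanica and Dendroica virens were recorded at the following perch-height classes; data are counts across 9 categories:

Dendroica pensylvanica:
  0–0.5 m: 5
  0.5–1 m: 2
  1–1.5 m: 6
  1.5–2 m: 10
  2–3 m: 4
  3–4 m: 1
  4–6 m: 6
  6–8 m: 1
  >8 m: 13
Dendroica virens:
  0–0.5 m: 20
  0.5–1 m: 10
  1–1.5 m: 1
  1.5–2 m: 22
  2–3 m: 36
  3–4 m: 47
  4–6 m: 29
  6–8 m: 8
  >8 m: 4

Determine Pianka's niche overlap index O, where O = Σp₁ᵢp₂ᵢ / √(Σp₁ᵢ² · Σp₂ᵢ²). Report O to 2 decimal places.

0.53

Proportions for Dendroica pensylvanica (n=48): 5/48=0.1042, 2/48=0.0417, 6/48=0.1250, 10/48=0.2083, 4/48=0.0833, 1/48=0.0208, 6/48=0.1250, 1/48=0.0208, 13/48=0.2708
Proportions for Dendroica virens (n=177): 20/177=0.1130, 10/177=0.0565, 1/177=0.0056, 22/177=0.1243, 36/177=0.2034, 47/177=0.2655, 29/177=0.1638, 8/177=0.0452, 4/177=0.0226
Σ p₁ᵢp₂ᵢ = 0.011775 + 0.002356 + 0.000700 + 0.025892 + 0.016943 + 0.005522 + 0.020475 + 0.000940 + 0.006120 = 0.090723
Σp_1ᵢ² = 0.1042² + 0.0417² + 0.1250² + 0.2083² + 0.0833² + 0.0208² + 0.1250² + 0.0208² + 0.2708² = 0.010858 + 0.001739 + 0.015625 + 0.043389 + 0.006939 + 0.000433 + 0.015625 + 0.000433 + 0.073333 = 0.168374
Σp_2ᵢ² = 0.1130² + 0.0565² + 0.0056² + 0.1243² + 0.2034² + 0.2655² + 0.1638² + 0.0452² + 0.0226² = 0.012769 + 0.003192 + 0.000031 + 0.015450 + 0.041372 + 0.070490 + 0.026830 + 0.002043 + 0.000511 = 0.172688
O = 0.090723 / √(0.168374 × 0.172688) = 0.090723 / 0.1705174 = 0.5320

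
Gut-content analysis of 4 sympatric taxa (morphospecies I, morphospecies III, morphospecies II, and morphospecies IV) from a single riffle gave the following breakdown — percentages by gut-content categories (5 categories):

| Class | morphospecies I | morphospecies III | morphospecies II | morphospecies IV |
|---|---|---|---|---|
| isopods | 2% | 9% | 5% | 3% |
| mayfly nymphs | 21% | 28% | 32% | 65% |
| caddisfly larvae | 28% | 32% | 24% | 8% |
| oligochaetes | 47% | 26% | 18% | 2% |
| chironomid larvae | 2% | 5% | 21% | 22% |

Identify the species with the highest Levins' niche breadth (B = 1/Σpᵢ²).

Convert percentages to proportions (divide by 100).
Σp_Iᵢ² = 0.02² + 0.21² + 0.28² + 0.47² + 0.02² = 0.0004 + 0.0441 + 0.0784 + 0.2209 + 0.0004 = 0.3442
B_I = 1 / 0.3442 = 2.9053
Σp_IIIᵢ² = 0.09² + 0.28² + 0.32² + 0.26² + 0.05² = 0.0081 + 0.0784 + 0.1024 + 0.0676 + 0.0025 = 0.2590
B_III = 1 / 0.2590 = 3.8610
Σp_IIᵢ² = 0.05² + 0.32² + 0.24² + 0.18² + 0.21² = 0.0025 + 0.1024 + 0.0576 + 0.0324 + 0.0441 = 0.2390
B_II = 1 / 0.2390 = 4.1841
Σp_IVᵢ² = 0.03² + 0.65² + 0.08² + 0.02² + 0.22² = 0.0009 + 0.4225 + 0.0064 + 0.0004 + 0.0484 = 0.4786
B_IV = 1 / 0.4786 = 2.0894
Highest B → broadest niche (most generalist): morphospecies II (B = 4.18).

morphospecies II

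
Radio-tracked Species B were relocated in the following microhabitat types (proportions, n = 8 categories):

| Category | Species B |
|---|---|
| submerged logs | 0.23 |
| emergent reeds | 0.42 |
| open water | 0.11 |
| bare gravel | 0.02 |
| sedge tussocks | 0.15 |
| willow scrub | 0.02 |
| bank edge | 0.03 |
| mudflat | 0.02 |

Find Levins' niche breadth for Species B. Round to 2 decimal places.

3.76

Σpᵢ² = 0.23² + 0.42² + 0.11² + 0.02² + 0.15² + 0.02² + 0.03² + 0.02² = 0.0529 + 0.1764 + 0.0121 + 0.0004 + 0.0225 + 0.0004 + 0.0009 + 0.0004 = 0.2660
B = 1 / 0.2660 = 3.7594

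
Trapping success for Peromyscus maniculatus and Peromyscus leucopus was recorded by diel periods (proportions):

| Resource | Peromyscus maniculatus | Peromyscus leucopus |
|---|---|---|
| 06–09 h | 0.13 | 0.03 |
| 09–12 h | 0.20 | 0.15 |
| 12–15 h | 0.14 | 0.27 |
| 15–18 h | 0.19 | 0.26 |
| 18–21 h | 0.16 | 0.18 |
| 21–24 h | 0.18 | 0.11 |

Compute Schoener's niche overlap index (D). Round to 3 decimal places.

0.780

Σ|p₁ᵢ − p₂ᵢ| = 0.10 + 0.05 + 0.13 + 0.07 + 0.02 + 0.07 = 0.44
D = 1 − ½ × 0.44 = 1 − 0.220 = 0.78000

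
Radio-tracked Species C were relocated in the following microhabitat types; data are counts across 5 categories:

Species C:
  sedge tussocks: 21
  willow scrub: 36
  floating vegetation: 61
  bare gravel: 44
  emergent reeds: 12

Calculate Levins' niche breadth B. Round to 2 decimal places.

4.02

Proportions for Species C (n=174): 21/174=0.1207, 36/174=0.2069, 61/174=0.3506, 44/174=0.2529, 12/174=0.0690
Σpᵢ² = 0.1207² + 0.2069² + 0.3506² + 0.2529² + 0.0690² = 0.014568 + 0.042808 + 0.122920 + 0.063958 + 0.004761 = 0.249015
B = 1 / 0.249015 = 4.0158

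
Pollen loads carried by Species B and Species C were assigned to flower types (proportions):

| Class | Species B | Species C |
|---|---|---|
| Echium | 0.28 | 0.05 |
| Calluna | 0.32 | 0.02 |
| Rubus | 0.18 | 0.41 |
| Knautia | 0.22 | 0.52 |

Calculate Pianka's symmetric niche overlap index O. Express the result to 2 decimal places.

0.61

Σ p₁ᵢp₂ᵢ = 0.0140 + 0.0064 + 0.0738 + 0.1144 = 0.2086
Σp_1ᵢ² = 0.28² + 0.32² + 0.18² + 0.22² = 0.0784 + 0.1024 + 0.0324 + 0.0484 = 0.2616
Σp_2ᵢ² = 0.05² + 0.02² + 0.41² + 0.52² = 0.0025 + 0.0004 + 0.1681 + 0.2704 = 0.4414
O = 0.2086 / √(0.2616 × 0.4414) = 0.2086 / 0.33981 = 0.6139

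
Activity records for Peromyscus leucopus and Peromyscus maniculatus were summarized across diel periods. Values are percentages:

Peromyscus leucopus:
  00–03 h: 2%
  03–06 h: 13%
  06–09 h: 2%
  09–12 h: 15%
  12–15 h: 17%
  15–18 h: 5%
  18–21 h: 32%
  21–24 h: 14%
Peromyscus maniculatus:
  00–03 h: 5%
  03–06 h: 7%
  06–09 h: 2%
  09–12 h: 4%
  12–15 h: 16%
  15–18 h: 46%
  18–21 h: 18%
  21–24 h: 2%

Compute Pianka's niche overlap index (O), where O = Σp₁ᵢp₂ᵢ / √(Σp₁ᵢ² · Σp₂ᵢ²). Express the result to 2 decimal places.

Convert percentages to proportions (divide by 100).
Σ p₁ᵢp₂ᵢ = 0.0010 + 0.0091 + 0.0004 + 0.0060 + 0.0272 + 0.0230 + 0.0576 + 0.0028 = 0.1271
Σp_1ᵢ² = 0.02² + 0.13² + 0.02² + 0.15² + 0.17² + 0.05² + 0.32² + 0.14² = 0.0004 + 0.0169 + 0.0004 + 0.0225 + 0.0289 + 0.0025 + 0.1024 + 0.0196 = 0.1936
Σp_2ᵢ² = 0.05² + 0.07² + 0.02² + 0.04² + 0.16² + 0.46² + 0.18² + 0.02² = 0.0025 + 0.0049 + 0.0004 + 0.0016 + 0.0256 + 0.2116 + 0.0324 + 0.0004 = 0.2794
O = 0.1271 / √(0.1936 × 0.2794) = 0.1271 / 0.23258 = 0.5465

0.55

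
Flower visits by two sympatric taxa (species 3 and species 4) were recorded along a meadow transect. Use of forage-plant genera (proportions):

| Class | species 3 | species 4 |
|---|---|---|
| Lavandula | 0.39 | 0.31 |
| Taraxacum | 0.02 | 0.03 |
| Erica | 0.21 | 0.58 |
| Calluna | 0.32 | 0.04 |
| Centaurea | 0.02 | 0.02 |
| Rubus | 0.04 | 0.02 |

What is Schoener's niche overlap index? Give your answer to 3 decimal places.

Σ|p₁ᵢ − p₂ᵢ| = 0.08 + 0.01 + 0.37 + 0.28 + 0.00 + 0.02 = 0.76
D = 1 − ½ × 0.76 = 1 − 0.380 = 0.62000

0.620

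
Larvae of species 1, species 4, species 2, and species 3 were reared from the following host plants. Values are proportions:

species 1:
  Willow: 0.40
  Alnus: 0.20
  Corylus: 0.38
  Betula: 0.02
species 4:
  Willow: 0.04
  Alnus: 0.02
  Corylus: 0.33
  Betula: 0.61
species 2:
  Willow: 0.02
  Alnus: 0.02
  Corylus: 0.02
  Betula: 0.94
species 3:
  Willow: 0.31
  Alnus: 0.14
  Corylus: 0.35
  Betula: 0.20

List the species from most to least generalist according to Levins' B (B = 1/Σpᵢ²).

species 3 > species 1 > species 4 > species 2

Σp_1ᵢ² = 0.40² + 0.20² + 0.38² + 0.02² = 0.1600 + 0.0400 + 0.1444 + 0.0004 = 0.3448
B_1 = 1 / 0.3448 = 2.9002
Σp_4ᵢ² = 0.04² + 0.02² + 0.33² + 0.61² = 0.0016 + 0.0004 + 0.1089 + 0.3721 = 0.4830
B_4 = 1 / 0.4830 = 2.0704
Σp_2ᵢ² = 0.02² + 0.02² + 0.02² + 0.94² = 0.0004 + 0.0004 + 0.0004 + 0.8836 = 0.8848
B_2 = 1 / 0.8848 = 1.1302
Σp_3ᵢ² = 0.31² + 0.14² + 0.35² + 0.20² = 0.0961 + 0.0196 + 0.1225 + 0.0400 = 0.2782
B_3 = 1 / 0.2782 = 3.5945
Ranking by B (broadest → narrowest): species 3 (3.59) > species 1 (2.90) > species 4 (2.07) > species 2 (1.13)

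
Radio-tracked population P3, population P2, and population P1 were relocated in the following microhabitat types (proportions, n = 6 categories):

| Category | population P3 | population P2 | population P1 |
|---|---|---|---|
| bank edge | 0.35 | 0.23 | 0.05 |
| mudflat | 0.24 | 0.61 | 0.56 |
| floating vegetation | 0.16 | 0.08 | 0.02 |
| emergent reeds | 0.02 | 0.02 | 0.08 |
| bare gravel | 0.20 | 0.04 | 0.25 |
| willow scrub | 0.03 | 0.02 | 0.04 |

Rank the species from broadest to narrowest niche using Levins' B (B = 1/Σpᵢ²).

population P3 > population P1 > population P2

Σp_P3ᵢ² = 0.35² + 0.24² + 0.16² + 0.02² + 0.20² + 0.03² = 0.1225 + 0.0576 + 0.0256 + 0.0004 + 0.0400 + 0.0009 = 0.2470
B_P3 = 1 / 0.2470 = 4.0486
Σp_P2ᵢ² = 0.23² + 0.61² + 0.08² + 0.02² + 0.04² + 0.02² = 0.0529 + 0.3721 + 0.0064 + 0.0004 + 0.0016 + 0.0004 = 0.4338
B_P2 = 1 / 0.4338 = 2.3052
Σp_P1ᵢ² = 0.05² + 0.56² + 0.02² + 0.08² + 0.25² + 0.04² = 0.0025 + 0.3136 + 0.0004 + 0.0064 + 0.0625 + 0.0016 = 0.3870
B_P1 = 1 / 0.3870 = 2.5840
Ranking by B (broadest → narrowest): population P3 (4.05) > population P1 (2.58) > population P2 (2.31)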